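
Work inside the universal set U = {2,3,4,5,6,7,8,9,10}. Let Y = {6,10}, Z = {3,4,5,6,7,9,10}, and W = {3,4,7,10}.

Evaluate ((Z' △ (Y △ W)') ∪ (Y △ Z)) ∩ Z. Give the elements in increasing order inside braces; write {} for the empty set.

Z' = {2,8}
Y △ W = {3,4,6,7}
(Y △ W)' = {2,5,8,9,10}
Z' △ (Y △ W)' = {5,9,10}
Y △ Z = {3,4,5,7,9}
(Z' △ (Y △ W)') ∪ (Y △ Z) = {3,4,5,7,9,10}
((Z' △ (Y △ W)') ∪ (Y △ Z)) ∩ Z = {3,4,5,7,9,10}

{3,4,5,7,9,10}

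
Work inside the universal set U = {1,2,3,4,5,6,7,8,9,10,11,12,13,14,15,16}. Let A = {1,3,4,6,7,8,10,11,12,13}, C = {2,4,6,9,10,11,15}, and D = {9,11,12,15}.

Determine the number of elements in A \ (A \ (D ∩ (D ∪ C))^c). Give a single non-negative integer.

D ∪ C = {2,4,6,9,10,11,12,15}
D ∩ (D ∪ C) = {9,11,12,15}
(D ∩ (D ∪ C))^c = {1,2,3,4,5,6,7,8,10,13,14,16}
A \ (D ∩ (D ∪ C))^c = {11,12}
A \ (A \ (D ∩ (D ∪ C))^c) = {1,3,4,6,7,8,10,13}
|A \ (A \ (D ∩ (D ∪ C))^c)| = 8

8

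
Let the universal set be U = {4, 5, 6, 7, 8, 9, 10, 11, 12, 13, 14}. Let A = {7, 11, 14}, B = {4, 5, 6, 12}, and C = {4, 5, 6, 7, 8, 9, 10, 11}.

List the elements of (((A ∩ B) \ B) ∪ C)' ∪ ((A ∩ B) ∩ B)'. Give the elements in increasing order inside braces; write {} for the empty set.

{4, 5, 6, 7, 8, 9, 10, 11, 12, 13, 14}

A ∩ B = {}
(A ∩ B) \ B = {}
((A ∩ B) \ B) ∪ C = {4, 5, 6, 7, 8, 9, 10, 11}
(((A ∩ B) \ B) ∪ C)' = {12, 13, 14}
(A ∩ B) ∩ B = {}
((A ∩ B) ∩ B)' = {4, 5, 6, 7, 8, 9, 10, 11, 12, 13, 14}
(((A ∩ B) \ B) ∪ C)' ∪ ((A ∩ B) ∩ B)' = {4, 5, 6, 7, 8, 9, 10, 11, 12, 13, 14}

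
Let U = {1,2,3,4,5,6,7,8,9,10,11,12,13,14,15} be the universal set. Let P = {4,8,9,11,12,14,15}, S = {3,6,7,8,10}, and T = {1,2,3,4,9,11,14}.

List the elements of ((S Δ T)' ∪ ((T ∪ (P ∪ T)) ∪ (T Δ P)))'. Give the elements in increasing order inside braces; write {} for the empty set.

S Δ T = {1,2,4,6,7,8,9,10,11,14}
(S Δ T)' = {3,5,12,13,15}
P ∪ T = {1,2,3,4,8,9,11,12,14,15}
T ∪ (P ∪ T) = {1,2,3,4,8,9,11,12,14,15}
T Δ P = {1,2,3,8,12,15}
(T ∪ (P ∪ T)) ∪ (T Δ P) = {1,2,3,4,8,9,11,12,14,15}
(S Δ T)' ∪ ((T ∪ (P ∪ T)) ∪ (T Δ P)) = {1,2,3,4,5,8,9,11,12,13,14,15}
((S Δ T)' ∪ ((T ∪ (P ∪ T)) ∪ (T Δ P)))' = {6,7,10}

{6,7,10}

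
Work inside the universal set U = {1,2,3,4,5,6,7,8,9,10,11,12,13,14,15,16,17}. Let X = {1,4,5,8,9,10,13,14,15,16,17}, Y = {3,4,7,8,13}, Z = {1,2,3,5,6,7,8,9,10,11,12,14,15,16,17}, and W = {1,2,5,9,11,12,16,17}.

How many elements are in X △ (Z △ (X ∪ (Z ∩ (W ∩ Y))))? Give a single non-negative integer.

W ∩ Y = {}
Z ∩ (W ∩ Y) = {}
X ∪ (Z ∩ (W ∩ Y)) = {1,4,5,8,9,10,13,14,15,16,17}
Z △ (X ∪ (Z ∩ (W ∩ Y))) = {2,3,4,6,7,11,12,13}
X △ (Z △ (X ∪ (Z ∩ (W ∩ Y)))) = {1,2,3,5,6,7,8,9,10,11,12,14,15,16,17}
|X △ (Z △ (X ∪ (Z ∩ (W ∩ Y))))| = 15

15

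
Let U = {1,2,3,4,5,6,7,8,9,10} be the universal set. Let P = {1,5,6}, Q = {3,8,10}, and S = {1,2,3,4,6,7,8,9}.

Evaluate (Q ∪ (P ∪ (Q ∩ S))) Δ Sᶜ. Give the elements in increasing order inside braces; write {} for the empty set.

{1,3,6,8}

Q ∩ S = {3,8}
P ∪ (Q ∩ S) = {1,3,5,6,8}
Q ∪ (P ∪ (Q ∩ S)) = {1,3,5,6,8,10}
Sᶜ = {5,10}
(Q ∪ (P ∪ (Q ∩ S))) Δ Sᶜ = {1,3,6,8}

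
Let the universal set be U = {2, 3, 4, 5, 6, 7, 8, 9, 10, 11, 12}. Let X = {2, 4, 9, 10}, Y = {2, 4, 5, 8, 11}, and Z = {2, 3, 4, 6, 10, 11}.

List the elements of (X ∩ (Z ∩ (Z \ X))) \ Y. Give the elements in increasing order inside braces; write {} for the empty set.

{}

Z \ X = {3, 6, 11}
Z ∩ (Z \ X) = {3, 6, 11}
X ∩ (Z ∩ (Z \ X)) = {}
(X ∩ (Z ∩ (Z \ X))) \ Y = {}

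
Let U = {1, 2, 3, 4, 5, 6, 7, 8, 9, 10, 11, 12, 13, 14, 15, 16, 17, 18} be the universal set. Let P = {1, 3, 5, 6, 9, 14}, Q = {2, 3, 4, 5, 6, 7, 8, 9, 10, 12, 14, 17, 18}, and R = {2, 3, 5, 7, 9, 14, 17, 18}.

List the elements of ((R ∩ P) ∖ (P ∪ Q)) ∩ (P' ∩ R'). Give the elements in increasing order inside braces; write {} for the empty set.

R ∩ P = {3, 5, 9, 14}
P ∪ Q = {1, 2, 3, 4, 5, 6, 7, 8, 9, 10, 12, 14, 17, 18}
(R ∩ P) ∖ (P ∪ Q) = {}
P' = {2, 4, 7, 8, 10, 11, 12, 13, 15, 16, 17, 18}
R' = {1, 4, 6, 8, 10, 11, 12, 13, 15, 16}
P' ∩ R' = {4, 8, 10, 11, 12, 13, 15, 16}
((R ∩ P) ∖ (P ∪ Q)) ∩ (P' ∩ R') = {}

{}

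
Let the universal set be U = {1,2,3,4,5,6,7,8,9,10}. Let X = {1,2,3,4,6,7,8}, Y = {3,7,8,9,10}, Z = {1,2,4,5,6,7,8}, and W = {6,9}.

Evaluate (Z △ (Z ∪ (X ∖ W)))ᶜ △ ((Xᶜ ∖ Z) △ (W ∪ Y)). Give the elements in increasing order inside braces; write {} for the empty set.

X ∖ W = {1,2,3,4,7,8}
Z ∪ (X ∖ W) = {1,2,3,4,5,6,7,8}
Z △ (Z ∪ (X ∖ W)) = {3}
(Z △ (Z ∪ (X ∖ W)))ᶜ = {1,2,4,5,6,7,8,9,10}
Xᶜ = {5,9,10}
Xᶜ ∖ Z = {9,10}
W ∪ Y = {3,6,7,8,9,10}
(Xᶜ ∖ Z) △ (W ∪ Y) = {3,6,7,8}
(Z △ (Z ∪ (X ∖ W)))ᶜ △ ((Xᶜ ∖ Z) △ (W ∪ Y)) = {1,2,3,4,5,9,10}

{1,2,3,4,5,9,10}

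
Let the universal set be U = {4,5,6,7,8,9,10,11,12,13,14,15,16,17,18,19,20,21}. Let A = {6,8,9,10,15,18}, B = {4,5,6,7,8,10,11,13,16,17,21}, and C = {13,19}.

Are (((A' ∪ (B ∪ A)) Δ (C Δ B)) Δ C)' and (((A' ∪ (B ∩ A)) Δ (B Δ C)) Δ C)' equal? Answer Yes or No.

A' = {4,5,7,11,12,13,14,16,17,19,20,21}
B ∪ A = {4,5,6,7,8,9,10,11,13,15,16,17,18,21}
A' ∪ (B ∪ A) = {4,5,6,7,8,9,10,11,12,13,14,15,16,17,18,19,20,21}
C Δ B = {4,5,6,7,8,10,11,16,17,19,21}
(A' ∪ (B ∪ A)) Δ (C Δ B) = {9,12,13,14,15,18,20}
((A' ∪ (B ∪ A)) Δ (C Δ B)) Δ C = {9,12,14,15,18,19,20}
(((A' ∪ (B ∪ A)) Δ (C Δ B)) Δ C)' = {4,5,6,7,8,10,11,13,16,17,21}
B ∩ A = {6,8,10}
A' ∪ (B ∩ A) = {4,5,6,7,8,10,11,12,13,14,16,17,19,20,21}
B Δ C = {4,5,6,7,8,10,11,16,17,19,21}
(A' ∪ (B ∩ A)) Δ (B Δ C) = {12,13,14,20}
((A' ∪ (B ∩ A)) Δ (B Δ C)) Δ C = {12,14,19,20}
(((A' ∪ (B ∩ A)) Δ (B Δ C)) Δ C)' = {4,5,6,7,8,9,10,11,13,15,16,17,18,21}
9 ∈ (((A' ∪ (B ∩ A)) Δ (B Δ C)) Δ C)' but 9 ∉ (((A' ∪ (B ∪ A)) Δ (C Δ B)) Δ C)', so they differ.

No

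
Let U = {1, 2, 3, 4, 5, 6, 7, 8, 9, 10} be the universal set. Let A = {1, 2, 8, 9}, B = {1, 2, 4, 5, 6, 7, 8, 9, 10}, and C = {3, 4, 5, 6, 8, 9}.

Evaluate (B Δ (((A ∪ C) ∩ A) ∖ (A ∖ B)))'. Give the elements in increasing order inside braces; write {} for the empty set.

{1, 2, 3, 8, 9}

A ∪ C = {1, 2, 3, 4, 5, 6, 8, 9}
(A ∪ C) ∩ A = {1, 2, 8, 9}
A ∖ B = {}
((A ∪ C) ∩ A) ∖ (A ∖ B) = {1, 2, 8, 9}
B Δ (((A ∪ C) ∩ A) ∖ (A ∖ B)) = {4, 5, 6, 7, 10}
(B Δ (((A ∪ C) ∩ A) ∖ (A ∖ B)))' = {1, 2, 3, 8, 9}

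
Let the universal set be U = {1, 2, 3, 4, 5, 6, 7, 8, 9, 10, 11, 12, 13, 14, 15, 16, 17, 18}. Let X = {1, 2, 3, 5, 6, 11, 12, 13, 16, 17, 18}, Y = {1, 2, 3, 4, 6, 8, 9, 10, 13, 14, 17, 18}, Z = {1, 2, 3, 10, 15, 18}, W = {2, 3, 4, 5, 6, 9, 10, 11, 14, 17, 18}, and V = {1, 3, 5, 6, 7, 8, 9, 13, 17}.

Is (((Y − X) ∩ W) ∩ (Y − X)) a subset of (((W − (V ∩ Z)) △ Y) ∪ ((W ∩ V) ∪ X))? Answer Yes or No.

Y − X = {4, 8, 9, 10, 14}
(Y − X) ∩ W = {4, 9, 10, 14}
((Y − X) ∩ W) ∩ (Y − X) = {4, 9, 10, 14}
V ∩ Z = {1, 3}
W − (V ∩ Z) = {2, 4, 5, 6, 9, 10, 11, 14, 17, 18}
(W − (V ∩ Z)) △ Y = {1, 3, 5, 8, 11, 13}
W ∩ V = {3, 5, 6, 9, 17}
(W ∩ V) ∪ X = {1, 2, 3, 5, 6, 9, 11, 12, 13, 16, 17, 18}
((W − (V ∩ Z)) △ Y) ∪ ((W ∩ V) ∪ X) = {1, 2, 3, 5, 6, 8, 9, 11, 12, 13, 16, 17, 18}
4 ∈ ((Y − X) ∩ W) ∩ (Y − X) but 4 ∉ ((W − (V ∩ Z)) △ Y) ∪ ((W ∩ V) ∪ X), so the inclusion fails.

No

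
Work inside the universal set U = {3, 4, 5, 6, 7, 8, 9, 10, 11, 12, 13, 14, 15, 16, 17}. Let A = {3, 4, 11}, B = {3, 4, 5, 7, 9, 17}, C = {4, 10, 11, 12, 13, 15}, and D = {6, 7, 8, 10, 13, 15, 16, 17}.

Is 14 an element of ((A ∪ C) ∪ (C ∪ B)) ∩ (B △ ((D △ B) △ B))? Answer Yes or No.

14 ∉ A and 14 ∉ C, so 14 ∉ A ∪ C
14 ∉ C and 14 ∉ B, so 14 ∉ C ∪ B
14 ∉ (A ∪ C) and 14 ∉ (C ∪ B), so 14 ∉ (A ∪ C) ∪ (C ∪ B)
14 ∉ D and 14 ∉ B, so 14 ∉ D △ B
14 ∉ (D △ B) and 14 ∉ B, so 14 ∉ (D △ B) △ B
14 ∉ B and 14 ∉ ((D △ B) △ B), so 14 ∉ B △ ((D △ B) △ B)
14 ∉ ((A ∪ C) ∪ (C ∪ B)) and 14 ∉ (B △ ((D △ B) △ B)), so 14 ∉ ((A ∪ C) ∪ (C ∪ B)) ∩ (B △ ((D △ B) △ B))

No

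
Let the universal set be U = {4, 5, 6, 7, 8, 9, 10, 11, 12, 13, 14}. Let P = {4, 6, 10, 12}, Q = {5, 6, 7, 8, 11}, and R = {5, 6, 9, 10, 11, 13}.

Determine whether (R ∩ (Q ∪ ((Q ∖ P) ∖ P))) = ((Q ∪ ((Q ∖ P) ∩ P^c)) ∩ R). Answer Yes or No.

Q ∖ P = {5, 7, 8, 11}
(Q ∖ P) ∖ P = {5, 7, 8, 11}
Q ∪ ((Q ∖ P) ∖ P) = {5, 6, 7, 8, 11}
R ∩ (Q ∪ ((Q ∖ P) ∖ P)) = {5, 6, 11}
P^c = {5, 7, 8, 9, 11, 13, 14}
(Q ∖ P) ∩ P^c = {5, 7, 8, 11}
Q ∪ ((Q ∖ P) ∩ P^c) = {5, 6, 7, 8, 11}
(Q ∪ ((Q ∖ P) ∩ P^c)) ∩ R = {5, 6, 11}
Both equal {5, 6, 11}, so R ∩ (Q ∪ ((Q ∖ P) ∖ P)) = (Q ∪ ((Q ∖ P) ∩ P^c)) ∩ R.

Yes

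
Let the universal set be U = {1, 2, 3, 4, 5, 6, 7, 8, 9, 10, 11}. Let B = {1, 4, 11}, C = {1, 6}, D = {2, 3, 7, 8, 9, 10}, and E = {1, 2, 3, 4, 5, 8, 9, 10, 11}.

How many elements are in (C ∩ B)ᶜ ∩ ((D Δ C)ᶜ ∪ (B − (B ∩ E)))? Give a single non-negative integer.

3

C ∩ B = {1}
(C ∩ B)ᶜ = {2, 3, 4, 5, 6, 7, 8, 9, 10, 11}
D Δ C = {1, 2, 3, 6, 7, 8, 9, 10}
(D Δ C)ᶜ = {4, 5, 11}
B ∩ E = {1, 4, 11}
B − (B ∩ E) = {}
(D Δ C)ᶜ ∪ (B − (B ∩ E)) = {4, 5, 11}
(C ∩ B)ᶜ ∩ ((D Δ C)ᶜ ∪ (B − (B ∩ E))) = {4, 5, 11}
|(C ∩ B)ᶜ ∩ ((D Δ C)ᶜ ∪ (B − (B ∩ E)))| = 3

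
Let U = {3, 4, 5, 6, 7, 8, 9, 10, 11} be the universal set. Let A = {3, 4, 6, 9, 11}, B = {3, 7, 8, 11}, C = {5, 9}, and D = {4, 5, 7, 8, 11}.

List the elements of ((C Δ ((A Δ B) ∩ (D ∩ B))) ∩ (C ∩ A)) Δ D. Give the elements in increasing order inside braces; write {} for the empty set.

{4, 5, 7, 8, 9, 11}

A Δ B = {4, 6, 7, 8, 9}
D ∩ B = {7, 8, 11}
(A Δ B) ∩ (D ∩ B) = {7, 8}
C Δ ((A Δ B) ∩ (D ∩ B)) = {5, 7, 8, 9}
C ∩ A = {9}
(C Δ ((A Δ B) ∩ (D ∩ B))) ∩ (C ∩ A) = {9}
((C Δ ((A Δ B) ∩ (D ∩ B))) ∩ (C ∩ A)) Δ D = {4, 5, 7, 8, 9, 11}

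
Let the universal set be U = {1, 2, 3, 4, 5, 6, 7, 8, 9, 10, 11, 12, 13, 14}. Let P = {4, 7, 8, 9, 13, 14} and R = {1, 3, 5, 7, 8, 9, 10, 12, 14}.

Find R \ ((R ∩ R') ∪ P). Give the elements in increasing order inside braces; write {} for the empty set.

R' = {2, 4, 6, 11, 13}
R ∩ R' = {}
(R ∩ R') ∪ P = {4, 7, 8, 9, 13, 14}
R \ ((R ∩ R') ∪ P) = {1, 3, 5, 10, 12}

{1, 3, 5, 10, 12}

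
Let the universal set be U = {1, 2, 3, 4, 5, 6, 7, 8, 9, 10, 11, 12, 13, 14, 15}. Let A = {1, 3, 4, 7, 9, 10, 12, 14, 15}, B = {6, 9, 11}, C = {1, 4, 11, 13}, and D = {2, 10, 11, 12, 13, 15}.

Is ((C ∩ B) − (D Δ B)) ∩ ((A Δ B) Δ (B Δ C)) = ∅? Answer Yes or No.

C ∩ B = {11}
D Δ B = {2, 6, 9, 10, 12, 13, 15}
(C ∩ B) − (D Δ B) = {11}
A Δ B = {1, 3, 4, 6, 7, 10, 11, 12, 14, 15}
B Δ C = {1, 4, 6, 9, 13}
(A Δ B) Δ (B Δ C) = {3, 7, 9, 10, 11, 12, 13, 14, 15}
11 lies in both, so they are not disjoint.

No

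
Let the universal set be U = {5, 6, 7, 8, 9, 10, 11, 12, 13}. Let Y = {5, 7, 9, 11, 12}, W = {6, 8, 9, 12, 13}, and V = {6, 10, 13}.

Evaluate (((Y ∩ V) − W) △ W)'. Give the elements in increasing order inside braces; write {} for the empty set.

Y ∩ V = {}
(Y ∩ V) − W = {}
((Y ∩ V) − W) △ W = {6, 8, 9, 12, 13}
(((Y ∩ V) − W) △ W)' = {5, 7, 10, 11}

{5, 7, 10, 11}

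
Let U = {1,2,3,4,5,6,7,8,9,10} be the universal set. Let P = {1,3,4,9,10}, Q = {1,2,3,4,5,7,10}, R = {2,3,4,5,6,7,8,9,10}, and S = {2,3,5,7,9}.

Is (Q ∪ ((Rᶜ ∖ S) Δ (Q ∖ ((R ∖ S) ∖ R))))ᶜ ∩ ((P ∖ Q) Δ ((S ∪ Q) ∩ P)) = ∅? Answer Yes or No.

Rᶜ = {1}
Rᶜ ∖ S = {1}
R ∖ S = {4,6,8,10}
(R ∖ S) ∖ R = {}
Q ∖ ((R ∖ S) ∖ R) = {1,2,3,4,5,7,10}
(Rᶜ ∖ S) Δ (Q ∖ ((R ∖ S) ∖ R)) = {2,3,4,5,7,10}
Q ∪ ((Rᶜ ∖ S) Δ (Q ∖ ((R ∖ S) ∖ R))) = {1,2,3,4,5,7,10}
(Q ∪ ((Rᶜ ∖ S) Δ (Q ∖ ((R ∖ S) ∖ R))))ᶜ = {6,8,9}
P ∖ Q = {9}
S ∪ Q = {1,2,3,4,5,7,9,10}
(S ∪ Q) ∩ P = {1,3,4,9,10}
(P ∖ Q) Δ ((S ∪ Q) ∩ P) = {1,3,4,10}
{6,8,9} and {1,3,4,10} share no elements.

Yes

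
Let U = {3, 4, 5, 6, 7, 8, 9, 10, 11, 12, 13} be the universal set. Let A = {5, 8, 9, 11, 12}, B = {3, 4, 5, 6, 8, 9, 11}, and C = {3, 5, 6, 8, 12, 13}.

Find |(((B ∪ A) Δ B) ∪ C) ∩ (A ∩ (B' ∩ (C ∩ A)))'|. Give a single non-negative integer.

B ∪ A = {3, 4, 5, 6, 8, 9, 11, 12}
(B ∪ A) Δ B = {12}
((B ∪ A) Δ B) ∪ C = {3, 5, 6, 8, 12, 13}
B' = {7, 10, 12, 13}
C ∩ A = {5, 8, 12}
B' ∩ (C ∩ A) = {12}
A ∩ (B' ∩ (C ∩ A)) = {12}
(A ∩ (B' ∩ (C ∩ A)))' = {3, 4, 5, 6, 7, 8, 9, 10, 11, 13}
(((B ∪ A) Δ B) ∪ C) ∩ (A ∩ (B' ∩ (C ∩ A)))' = {3, 5, 6, 8, 13}
|(((B ∪ A) Δ B) ∪ C) ∩ (A ∩ (B' ∩ (C ∩ A)))'| = 5

5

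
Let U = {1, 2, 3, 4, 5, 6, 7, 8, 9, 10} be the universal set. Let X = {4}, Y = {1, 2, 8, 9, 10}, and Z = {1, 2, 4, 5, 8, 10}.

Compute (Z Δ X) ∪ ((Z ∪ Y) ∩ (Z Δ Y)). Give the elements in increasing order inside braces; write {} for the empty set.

Z Δ X = {1, 2, 5, 8, 10}
Z ∪ Y = {1, 2, 4, 5, 8, 9, 10}
Z Δ Y = {4, 5, 9}
(Z ∪ Y) ∩ (Z Δ Y) = {4, 5, 9}
(Z Δ X) ∪ ((Z ∪ Y) ∩ (Z Δ Y)) = {1, 2, 4, 5, 8, 9, 10}

{1, 2, 4, 5, 8, 9, 10}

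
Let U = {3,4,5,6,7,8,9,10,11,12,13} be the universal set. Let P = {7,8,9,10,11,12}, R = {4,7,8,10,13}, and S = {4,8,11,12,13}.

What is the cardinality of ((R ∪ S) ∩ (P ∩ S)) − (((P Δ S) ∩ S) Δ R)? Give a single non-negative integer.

R ∪ S = {4,7,8,10,11,12,13}
P ∩ S = {8,11,12}
(R ∪ S) ∩ (P ∩ S) = {8,11,12}
P Δ S = {4,7,9,10,13}
(P Δ S) ∩ S = {4,13}
((P Δ S) ∩ S) Δ R = {7,8,10}
((R ∪ S) ∩ (P ∩ S)) − (((P Δ S) ∩ S) Δ R) = {11,12}
|((R ∪ S) ∩ (P ∩ S)) − (((P Δ S) ∩ S) Δ R)| = 2

2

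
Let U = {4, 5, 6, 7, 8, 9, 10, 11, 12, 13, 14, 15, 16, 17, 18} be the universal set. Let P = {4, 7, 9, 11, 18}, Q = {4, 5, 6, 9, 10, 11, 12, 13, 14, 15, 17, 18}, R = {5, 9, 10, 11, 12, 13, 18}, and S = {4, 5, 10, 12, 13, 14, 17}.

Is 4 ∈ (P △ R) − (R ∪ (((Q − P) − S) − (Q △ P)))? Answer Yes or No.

4 ∈ P and 4 ∉ R, so 4 ∈ P △ R
4 ∈ Q and 4 ∈ P, so 4 ∉ Q − P
4 ∉ (Q − P) and 4 ∈ S, so 4 ∉ (Q − P) − S
4 ∈ Q and 4 ∈ P, so 4 ∉ Q △ P
4 ∉ ((Q − P) − S) and 4 ∉ (Q △ P), so 4 ∉ ((Q − P) − S) − (Q △ P)
4 ∉ R and 4 ∉ (((Q − P) − S) − (Q △ P)), so 4 ∉ R ∪ (((Q − P) − S) − (Q △ P))
4 ∈ (P △ R) and 4 ∉ (R ∪ (((Q − P) − S) − (Q △ P))), so 4 ∈ (P △ R) − (R ∪ (((Q − P) − S) − (Q △ P)))

Yes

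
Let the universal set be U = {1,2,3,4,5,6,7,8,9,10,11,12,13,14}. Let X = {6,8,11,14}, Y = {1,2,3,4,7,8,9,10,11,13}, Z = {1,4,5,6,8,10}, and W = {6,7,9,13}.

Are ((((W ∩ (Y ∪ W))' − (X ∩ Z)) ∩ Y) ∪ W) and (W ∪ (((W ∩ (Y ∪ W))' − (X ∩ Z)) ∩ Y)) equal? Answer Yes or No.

Y ∪ W = {1,2,3,4,6,7,8,9,10,11,13}
W ∩ (Y ∪ W) = {6,7,9,13}
(W ∩ (Y ∪ W))' = {1,2,3,4,5,8,10,11,12,14}
X ∩ Z = {6,8}
(W ∩ (Y ∪ W))' − (X ∩ Z) = {1,2,3,4,5,10,11,12,14}
((W ∩ (Y ∪ W))' − (X ∩ Z)) ∩ Y = {1,2,3,4,10,11}
(((W ∩ (Y ∪ W))' − (X ∩ Z)) ∩ Y) ∪ W = {1,2,3,4,6,7,9,10,11,13}
W ∪ (((W ∩ (Y ∪ W))' − (X ∩ Z)) ∩ Y) = {1,2,3,4,6,7,9,10,11,13}
Both equal {1,2,3,4,6,7,9,10,11,13}, so (((W ∩ (Y ∪ W))' − (X ∩ Z)) ∩ Y) ∪ W = W ∪ (((W ∩ (Y ∪ W))' − (X ∩ Z)) ∩ Y).

Yes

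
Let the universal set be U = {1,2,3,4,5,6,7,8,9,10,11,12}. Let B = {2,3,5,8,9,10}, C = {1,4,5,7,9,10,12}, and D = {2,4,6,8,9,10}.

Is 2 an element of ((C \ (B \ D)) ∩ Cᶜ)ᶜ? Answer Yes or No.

Yes

2 ∈ B and 2 ∈ D, so 2 ∉ B \ D
2 ∉ C and 2 ∉ (B \ D), so 2 ∉ C \ (B \ D)
2 ∉ C, so 2 ∈ Cᶜ
2 ∉ (C \ (B \ D)) and 2 ∈ Cᶜ, so 2 ∉ (C \ (B \ D)) ∩ Cᶜ
2 ∈ ((C \ (B \ D)) ∩ Cᶜ)ᶜ since 2 ∉ ((C \ (B \ D)) ∩ Cᶜ)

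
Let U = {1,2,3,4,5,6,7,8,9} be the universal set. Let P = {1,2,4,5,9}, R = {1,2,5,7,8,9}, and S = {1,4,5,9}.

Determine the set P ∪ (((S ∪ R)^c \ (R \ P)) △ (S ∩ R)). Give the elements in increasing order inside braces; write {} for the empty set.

{1,2,3,4,5,6,9}

S ∪ R = {1,2,4,5,7,8,9}
(S ∪ R)^c = {3,6}
R \ P = {7,8}
(S ∪ R)^c \ (R \ P) = {3,6}
S ∩ R = {1,5,9}
((S ∪ R)^c \ (R \ P)) △ (S ∩ R) = {1,3,5,6,9}
P ∪ (((S ∪ R)^c \ (R \ P)) △ (S ∩ R)) = {1,2,3,4,5,6,9}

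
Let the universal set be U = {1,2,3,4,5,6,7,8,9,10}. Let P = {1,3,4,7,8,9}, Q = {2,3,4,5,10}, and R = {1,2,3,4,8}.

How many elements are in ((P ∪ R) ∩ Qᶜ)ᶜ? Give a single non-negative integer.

P ∪ R = {1,2,3,4,7,8,9}
Qᶜ = {1,6,7,8,9}
(P ∪ R) ∩ Qᶜ = {1,7,8,9}
((P ∪ R) ∩ Qᶜ)ᶜ = {2,3,4,5,6,10}
|((P ∪ R) ∩ Qᶜ)ᶜ| = 6

6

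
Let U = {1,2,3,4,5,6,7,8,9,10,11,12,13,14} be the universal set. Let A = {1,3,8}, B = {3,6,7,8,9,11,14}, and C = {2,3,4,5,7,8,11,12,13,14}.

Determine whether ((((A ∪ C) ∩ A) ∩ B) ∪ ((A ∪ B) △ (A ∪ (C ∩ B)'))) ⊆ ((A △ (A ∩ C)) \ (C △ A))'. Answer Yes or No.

A ∪ C = {1,2,3,4,5,7,8,11,12,13,14}
(A ∪ C) ∩ A = {1,3,8}
((A ∪ C) ∩ A) ∩ B = {3,8}
A ∪ B = {1,3,6,7,8,9,11,14}
C ∩ B = {3,7,8,11,14}
(C ∩ B)' = {1,2,4,5,6,9,10,12,13}
A ∪ (C ∩ B)' = {1,2,3,4,5,6,8,9,10,12,13}
(A ∪ B) △ (A ∪ (C ∩ B)') = {2,4,5,7,10,11,12,13,14}
(((A ∪ C) ∩ A) ∩ B) ∪ ((A ∪ B) △ (A ∪ (C ∩ B)')) = {2,3,4,5,7,8,10,11,12,13,14}
A ∩ C = {3,8}
A △ (A ∩ C) = {1}
C △ A = {1,2,4,5,7,11,12,13,14}
(A △ (A ∩ C)) \ (C △ A) = {}
((A △ (A ∩ C)) \ (C △ A))' = {1,2,3,4,5,6,7,8,9,10,11,12,13,14}
Every element of {2,3,4,5,7,8,10,11,12,13,14} is in {1,2,3,4,5,6,7,8,9,10,11,12,13,14}, so (((A ∪ C) ∩ A) ∩ B) ∪ ((A ∪ B) △ (A ∪ (C ∩ B)')) ⊆ ((A △ (A ∩ C)) \ (C △ A))'.

Yes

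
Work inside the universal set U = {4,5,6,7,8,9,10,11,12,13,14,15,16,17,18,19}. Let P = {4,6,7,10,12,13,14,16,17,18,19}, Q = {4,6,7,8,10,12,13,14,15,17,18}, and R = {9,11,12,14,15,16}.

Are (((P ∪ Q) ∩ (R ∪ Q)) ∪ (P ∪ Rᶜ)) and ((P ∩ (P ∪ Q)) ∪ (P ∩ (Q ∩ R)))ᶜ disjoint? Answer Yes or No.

No

P ∪ Q = {4,6,7,8,10,12,13,14,15,16,17,18,19}
R ∪ Q = {4,6,7,8,9,10,11,12,13,14,15,16,17,18}
(P ∪ Q) ∩ (R ∪ Q) = {4,6,7,8,10,12,13,14,15,16,17,18}
Rᶜ = {4,5,6,7,8,10,13,17,18,19}
P ∪ Rᶜ = {4,5,6,7,8,10,12,13,14,16,17,18,19}
((P ∪ Q) ∩ (R ∪ Q)) ∪ (P ∪ Rᶜ) = {4,5,6,7,8,10,12,13,14,15,16,17,18,19}
P ∩ (P ∪ Q) = {4,6,7,10,12,13,14,16,17,18,19}
Q ∩ R = {12,14,15}
P ∩ (Q ∩ R) = {12,14}
(P ∩ (P ∪ Q)) ∪ (P ∩ (Q ∩ R)) = {4,6,7,10,12,13,14,16,17,18,19}
((P ∩ (P ∪ Q)) ∪ (P ∩ (Q ∩ R)))ᶜ = {5,8,9,11,15}
5 lies in both, so they are not disjoint.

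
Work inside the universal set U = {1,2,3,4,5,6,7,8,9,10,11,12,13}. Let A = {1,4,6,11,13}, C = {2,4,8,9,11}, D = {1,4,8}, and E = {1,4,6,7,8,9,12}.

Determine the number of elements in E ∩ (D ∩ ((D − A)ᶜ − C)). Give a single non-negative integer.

1

D − A = {8}
(D − A)ᶜ = {1,2,3,4,5,6,7,9,10,11,12,13}
(D − A)ᶜ − C = {1,3,5,6,7,10,12,13}
D ∩ ((D − A)ᶜ − C) = {1}
E ∩ (D ∩ ((D − A)ᶜ − C)) = {1}
|E ∩ (D ∩ ((D − A)ᶜ − C))| = 1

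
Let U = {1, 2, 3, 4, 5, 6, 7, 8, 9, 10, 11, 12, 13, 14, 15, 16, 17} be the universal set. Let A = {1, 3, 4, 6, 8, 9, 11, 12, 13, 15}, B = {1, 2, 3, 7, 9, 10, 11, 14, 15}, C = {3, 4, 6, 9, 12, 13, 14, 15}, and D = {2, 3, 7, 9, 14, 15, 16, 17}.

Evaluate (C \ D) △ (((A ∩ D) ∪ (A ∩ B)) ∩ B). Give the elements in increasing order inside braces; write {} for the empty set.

C \ D = {4, 6, 12, 13}
A ∩ D = {3, 9, 15}
A ∩ B = {1, 3, 9, 11, 15}
(A ∩ D) ∪ (A ∩ B) = {1, 3, 9, 11, 15}
((A ∩ D) ∪ (A ∩ B)) ∩ B = {1, 3, 9, 11, 15}
(C \ D) △ (((A ∩ D) ∪ (A ∩ B)) ∩ B) = {1, 3, 4, 6, 9, 11, 12, 13, 15}

{1, 3, 4, 6, 9, 11, 12, 13, 15}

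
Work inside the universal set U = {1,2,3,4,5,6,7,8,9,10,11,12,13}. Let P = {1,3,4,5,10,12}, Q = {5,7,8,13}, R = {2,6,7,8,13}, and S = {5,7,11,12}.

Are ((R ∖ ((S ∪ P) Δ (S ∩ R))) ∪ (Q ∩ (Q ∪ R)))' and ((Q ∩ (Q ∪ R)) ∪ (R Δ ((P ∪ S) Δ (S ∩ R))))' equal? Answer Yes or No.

No

S ∪ P = {1,3,4,5,7,10,11,12}
S ∩ R = {7}
(S ∪ P) Δ (S ∩ R) = {1,3,4,5,10,11,12}
R ∖ ((S ∪ P) Δ (S ∩ R)) = {2,6,7,8,13}
Q ∪ R = {2,5,6,7,8,13}
Q ∩ (Q ∪ R) = {5,7,8,13}
(R ∖ ((S ∪ P) Δ (S ∩ R))) ∪ (Q ∩ (Q ∪ R)) = {2,5,6,7,8,13}
((R ∖ ((S ∪ P) Δ (S ∩ R))) ∪ (Q ∩ (Q ∪ R)))' = {1,3,4,9,10,11,12}
P ∪ S = {1,3,4,5,7,10,11,12}
(P ∪ S) Δ (S ∩ R) = {1,3,4,5,10,11,12}
R Δ ((P ∪ S) Δ (S ∩ R)) = {1,2,3,4,5,6,7,8,10,11,12,13}
(Q ∩ (Q ∪ R)) ∪ (R Δ ((P ∪ S) Δ (S ∩ R))) = {1,2,3,4,5,6,7,8,10,11,12,13}
((Q ∩ (Q ∪ R)) ∪ (R Δ ((P ∪ S) Δ (S ∩ R))))' = {9}
1 ∈ ((R ∖ ((S ∪ P) Δ (S ∩ R))) ∪ (Q ∩ (Q ∪ R)))' but 1 ∉ ((Q ∩ (Q ∪ R)) ∪ (R Δ ((P ∪ S) Δ (S ∩ R))))', so they differ.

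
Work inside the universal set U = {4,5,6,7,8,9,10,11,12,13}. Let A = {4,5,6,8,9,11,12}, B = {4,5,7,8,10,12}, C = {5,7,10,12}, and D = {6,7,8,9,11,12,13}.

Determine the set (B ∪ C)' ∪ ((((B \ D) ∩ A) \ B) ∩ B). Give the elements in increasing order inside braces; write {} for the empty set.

{6,9,11,13}

B ∪ C = {4,5,7,8,10,12}
(B ∪ C)' = {6,9,11,13}
B \ D = {4,5,10}
(B \ D) ∩ A = {4,5}
((B \ D) ∩ A) \ B = {}
(((B \ D) ∩ A) \ B) ∩ B = {}
(B ∪ C)' ∪ ((((B \ D) ∩ A) \ B) ∩ B) = {6,9,11,13}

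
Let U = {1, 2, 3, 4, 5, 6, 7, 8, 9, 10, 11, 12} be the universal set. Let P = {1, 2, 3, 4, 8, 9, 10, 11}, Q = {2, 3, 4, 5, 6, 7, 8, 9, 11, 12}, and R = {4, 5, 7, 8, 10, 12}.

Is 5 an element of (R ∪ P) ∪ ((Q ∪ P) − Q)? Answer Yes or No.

Yes

5 ∈ R and 5 ∉ P, so 5 ∈ R ∪ P
5 ∈ Q and 5 ∉ P, so 5 ∈ Q ∪ P
5 ∈ (Q ∪ P) and 5 ∈ Q, so 5 ∉ (Q ∪ P) − Q
5 ∈ (R ∪ P) and 5 ∉ ((Q ∪ P) − Q), so 5 ∈ (R ∪ P) ∪ ((Q ∪ P) − Q)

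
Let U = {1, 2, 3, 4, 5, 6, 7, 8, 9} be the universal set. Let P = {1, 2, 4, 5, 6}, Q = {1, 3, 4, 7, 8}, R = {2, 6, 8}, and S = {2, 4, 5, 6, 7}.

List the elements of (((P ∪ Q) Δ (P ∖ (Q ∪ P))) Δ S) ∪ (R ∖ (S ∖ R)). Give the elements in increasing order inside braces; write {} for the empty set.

{1, 2, 3, 6, 8}

P ∪ Q = {1, 2, 3, 4, 5, 6, 7, 8}
Q ∪ P = {1, 2, 3, 4, 5, 6, 7, 8}
P ∖ (Q ∪ P) = {}
(P ∪ Q) Δ (P ∖ (Q ∪ P)) = {1, 2, 3, 4, 5, 6, 7, 8}
((P ∪ Q) Δ (P ∖ (Q ∪ P))) Δ S = {1, 3, 8}
S ∖ R = {4, 5, 7}
R ∖ (S ∖ R) = {2, 6, 8}
(((P ∪ Q) Δ (P ∖ (Q ∪ P))) Δ S) ∪ (R ∖ (S ∖ R)) = {1, 2, 3, 6, 8}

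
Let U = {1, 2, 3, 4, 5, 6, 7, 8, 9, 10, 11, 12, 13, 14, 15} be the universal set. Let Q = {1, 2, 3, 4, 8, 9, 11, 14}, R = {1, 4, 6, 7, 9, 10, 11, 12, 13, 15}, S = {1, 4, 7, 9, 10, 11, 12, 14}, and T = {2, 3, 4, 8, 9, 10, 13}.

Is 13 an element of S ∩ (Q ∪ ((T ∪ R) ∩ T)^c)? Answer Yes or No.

13 ∈ T and 13 ∈ R, so 13 ∈ T ∪ R
13 ∈ (T ∪ R) and 13 ∈ T, so 13 ∈ (T ∪ R) ∩ T
13 ∉ ((T ∪ R) ∩ T)^c since 13 ∈ ((T ∪ R) ∩ T)
13 ∉ Q and 13 ∉ ((T ∪ R) ∩ T)^c, so 13 ∉ Q ∪ ((T ∪ R) ∩ T)^c
13 ∉ S and 13 ∉ (Q ∪ ((T ∪ R) ∩ T)^c), so 13 ∉ S ∩ (Q ∪ ((T ∪ R) ∩ T)^c)

No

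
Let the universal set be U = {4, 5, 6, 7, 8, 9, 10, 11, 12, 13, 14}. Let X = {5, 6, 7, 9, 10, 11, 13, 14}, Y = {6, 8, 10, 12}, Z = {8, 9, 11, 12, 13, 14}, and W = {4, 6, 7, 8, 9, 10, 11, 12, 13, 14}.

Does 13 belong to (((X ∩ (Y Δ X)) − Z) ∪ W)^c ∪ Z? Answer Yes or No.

Yes

13 ∉ Y and 13 ∈ X, so 13 ∈ Y Δ X
13 ∈ X and 13 ∈ (Y Δ X), so 13 ∈ X ∩ (Y Δ X)
13 ∈ (X ∩ (Y Δ X)) and 13 ∈ Z, so 13 ∉ (X ∩ (Y Δ X)) − Z
13 ∉ ((X ∩ (Y Δ X)) − Z) and 13 ∈ W, so 13 ∈ ((X ∩ (Y Δ X)) − Z) ∪ W
13 ∉ (((X ∩ (Y Δ X)) − Z) ∪ W)^c since 13 ∈ (((X ∩ (Y Δ X)) − Z) ∪ W)
13 ∉ (((X ∩ (Y Δ X)) − Z) ∪ W)^c and 13 ∈ Z, so 13 ∈ (((X ∩ (Y Δ X)) − Z) ∪ W)^c ∪ Z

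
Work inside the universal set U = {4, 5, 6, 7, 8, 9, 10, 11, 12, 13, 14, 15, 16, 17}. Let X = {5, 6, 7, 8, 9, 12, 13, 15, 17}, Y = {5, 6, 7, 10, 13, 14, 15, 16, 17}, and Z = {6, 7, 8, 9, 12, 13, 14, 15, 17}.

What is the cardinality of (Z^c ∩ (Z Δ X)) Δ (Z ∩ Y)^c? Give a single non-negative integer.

Z^c = {4, 5, 10, 11, 16}
Z Δ X = {5, 14}
Z^c ∩ (Z Δ X) = {5}
Z ∩ Y = {6, 7, 13, 14, 15, 17}
(Z ∩ Y)^c = {4, 5, 8, 9, 10, 11, 12, 16}
(Z^c ∩ (Z Δ X)) Δ (Z ∩ Y)^c = {4, 8, 9, 10, 11, 12, 16}
|(Z^c ∩ (Z Δ X)) Δ (Z ∩ Y)^c| = 7

7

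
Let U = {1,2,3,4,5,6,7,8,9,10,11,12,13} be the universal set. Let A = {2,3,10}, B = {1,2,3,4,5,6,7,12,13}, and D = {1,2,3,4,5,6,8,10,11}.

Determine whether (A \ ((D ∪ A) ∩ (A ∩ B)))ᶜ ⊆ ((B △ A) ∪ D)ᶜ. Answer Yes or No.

D ∪ A = {1,2,3,4,5,6,8,10,11}
A ∩ B = {2,3}
(D ∪ A) ∩ (A ∩ B) = {2,3}
A \ ((D ∪ A) ∩ (A ∩ B)) = {10}
(A \ ((D ∪ A) ∩ (A ∩ B)))ᶜ = {1,2,3,4,5,6,7,8,9,11,12,13}
B △ A = {1,4,5,6,7,10,12,13}
(B △ A) ∪ D = {1,2,3,4,5,6,7,8,10,11,12,13}
((B △ A) ∪ D)ᶜ = {9}
1 ∈ (A \ ((D ∪ A) ∩ (A ∩ B)))ᶜ but 1 ∉ ((B △ A) ∪ D)ᶜ, so the inclusion fails.

No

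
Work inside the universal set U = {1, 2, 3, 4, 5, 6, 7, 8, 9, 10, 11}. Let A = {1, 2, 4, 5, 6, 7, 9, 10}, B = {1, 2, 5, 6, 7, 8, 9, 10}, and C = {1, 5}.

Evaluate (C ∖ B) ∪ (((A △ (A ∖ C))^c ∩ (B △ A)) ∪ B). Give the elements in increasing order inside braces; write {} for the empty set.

C ∖ B = {}
A ∖ C = {2, 4, 6, 7, 9, 10}
A △ (A ∖ C) = {1, 5}
(A △ (A ∖ C))^c = {2, 3, 4, 6, 7, 8, 9, 10, 11}
B △ A = {4, 8}
(A △ (A ∖ C))^c ∩ (B △ A) = {4, 8}
((A △ (A ∖ C))^c ∩ (B △ A)) ∪ B = {1, 2, 4, 5, 6, 7, 8, 9, 10}
(C ∖ B) ∪ (((A △ (A ∖ C))^c ∩ (B △ A)) ∪ B) = {1, 2, 4, 5, 6, 7, 8, 9, 10}

{1, 2, 4, 5, 6, 7, 8, 9, 10}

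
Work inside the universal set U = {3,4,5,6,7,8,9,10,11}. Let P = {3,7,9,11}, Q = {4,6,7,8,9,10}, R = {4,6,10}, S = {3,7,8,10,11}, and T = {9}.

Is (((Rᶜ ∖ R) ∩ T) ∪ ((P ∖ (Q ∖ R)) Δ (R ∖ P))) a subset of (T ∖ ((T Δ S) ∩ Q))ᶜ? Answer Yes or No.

Yes

Rᶜ = {3,5,7,8,9,11}
Rᶜ ∖ R = {3,5,7,8,9,11}
(Rᶜ ∖ R) ∩ T = {9}
Q ∖ R = {7,8,9}
P ∖ (Q ∖ R) = {3,11}
R ∖ P = {4,6,10}
(P ∖ (Q ∖ R)) Δ (R ∖ P) = {3,4,6,10,11}
((Rᶜ ∖ R) ∩ T) ∪ ((P ∖ (Q ∖ R)) Δ (R ∖ P)) = {3,4,6,9,10,11}
T Δ S = {3,7,8,9,10,11}
(T Δ S) ∩ Q = {7,8,9,10}
T ∖ ((T Δ S) ∩ Q) = {}
(T ∖ ((T Δ S) ∩ Q))ᶜ = {3,4,5,6,7,8,9,10,11}
Every element of {3,4,6,9,10,11} is in {3,4,5,6,7,8,9,10,11}, so ((Rᶜ ∖ R) ∩ T) ∪ ((P ∖ (Q ∖ R)) Δ (R ∖ P)) ⊆ (T ∖ ((T Δ S) ∩ Q))ᶜ.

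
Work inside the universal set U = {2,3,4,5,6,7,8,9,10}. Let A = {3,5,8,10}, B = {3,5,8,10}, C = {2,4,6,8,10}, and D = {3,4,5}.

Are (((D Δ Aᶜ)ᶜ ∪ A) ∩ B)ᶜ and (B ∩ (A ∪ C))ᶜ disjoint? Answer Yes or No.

Aᶜ = {2,4,6,7,9}
D Δ Aᶜ = {2,3,5,6,7,9}
(D Δ Aᶜ)ᶜ = {4,8,10}
(D Δ Aᶜ)ᶜ ∪ A = {3,4,5,8,10}
((D Δ Aᶜ)ᶜ ∪ A) ∩ B = {3,5,8,10}
(((D Δ Aᶜ)ᶜ ∪ A) ∩ B)ᶜ = {2,4,6,7,9}
A ∪ C = {2,3,4,5,6,8,10}
B ∩ (A ∪ C) = {3,5,8,10}
(B ∩ (A ∪ C))ᶜ = {2,4,6,7,9}
2 lies in both, so they are not disjoint.

No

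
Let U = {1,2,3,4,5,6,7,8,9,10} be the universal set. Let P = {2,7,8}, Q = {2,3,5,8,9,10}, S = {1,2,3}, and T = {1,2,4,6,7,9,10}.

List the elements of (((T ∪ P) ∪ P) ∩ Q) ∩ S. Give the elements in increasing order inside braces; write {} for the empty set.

T ∪ P = {1,2,4,6,7,8,9,10}
(T ∪ P) ∪ P = {1,2,4,6,7,8,9,10}
((T ∪ P) ∪ P) ∩ Q = {2,8,9,10}
(((T ∪ P) ∪ P) ∩ Q) ∩ S = {2}

{2}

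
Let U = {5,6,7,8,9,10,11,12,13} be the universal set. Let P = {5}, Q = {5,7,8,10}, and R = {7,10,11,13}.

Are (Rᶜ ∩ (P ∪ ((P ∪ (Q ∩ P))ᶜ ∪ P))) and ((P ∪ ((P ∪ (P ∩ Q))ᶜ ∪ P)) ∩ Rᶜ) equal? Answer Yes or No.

Rᶜ = {5,6,8,9,12}
Q ∩ P = {5}
P ∪ (Q ∩ P) = {5}
(P ∪ (Q ∩ P))ᶜ = {6,7,8,9,10,11,12,13}
(P ∪ (Q ∩ P))ᶜ ∪ P = {5,6,7,8,9,10,11,12,13}
P ∪ ((P ∪ (Q ∩ P))ᶜ ∪ P) = {5,6,7,8,9,10,11,12,13}
Rᶜ ∩ (P ∪ ((P ∪ (Q ∩ P))ᶜ ∪ P)) = {5,6,8,9,12}
P ∩ Q = {5}
P ∪ (P ∩ Q) = {5}
(P ∪ (P ∩ Q))ᶜ = {6,7,8,9,10,11,12,13}
(P ∪ (P ∩ Q))ᶜ ∪ P = {5,6,7,8,9,10,11,12,13}
P ∪ ((P ∪ (P ∩ Q))ᶜ ∪ P) = {5,6,7,8,9,10,11,12,13}
(P ∪ ((P ∪ (P ∩ Q))ᶜ ∪ P)) ∩ Rᶜ = {5,6,8,9,12}
Both equal {5,6,8,9,12}, so Rᶜ ∩ (P ∪ ((P ∪ (Q ∩ P))ᶜ ∪ P)) = (P ∪ ((P ∪ (P ∩ Q))ᶜ ∪ P)) ∩ Rᶜ.

Yes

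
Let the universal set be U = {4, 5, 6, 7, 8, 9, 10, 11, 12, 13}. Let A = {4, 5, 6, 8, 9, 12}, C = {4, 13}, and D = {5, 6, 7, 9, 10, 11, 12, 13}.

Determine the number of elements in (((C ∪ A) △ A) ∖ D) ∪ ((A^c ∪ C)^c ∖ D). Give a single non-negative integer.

C ∪ A = {4, 5, 6, 8, 9, 12, 13}
(C ∪ A) △ A = {13}
((C ∪ A) △ A) ∖ D = {}
A^c = {7, 10, 11, 13}
A^c ∪ C = {4, 7, 10, 11, 13}
(A^c ∪ C)^c = {5, 6, 8, 9, 12}
(A^c ∪ C)^c ∖ D = {8}
(((C ∪ A) △ A) ∖ D) ∪ ((A^c ∪ C)^c ∖ D) = {8}
|(((C ∪ A) △ A) ∖ D) ∪ ((A^c ∪ C)^c ∖ D)| = 1

1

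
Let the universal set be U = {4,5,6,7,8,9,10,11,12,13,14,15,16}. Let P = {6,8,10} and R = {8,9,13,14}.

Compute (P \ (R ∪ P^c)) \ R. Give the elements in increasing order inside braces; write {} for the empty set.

P^c = {4,5,7,9,11,12,13,14,15,16}
R ∪ P^c = {4,5,7,8,9,11,12,13,14,15,16}
P \ (R ∪ P^c) = {6,10}
(P \ (R ∪ P^c)) \ R = {6,10}

{6,10}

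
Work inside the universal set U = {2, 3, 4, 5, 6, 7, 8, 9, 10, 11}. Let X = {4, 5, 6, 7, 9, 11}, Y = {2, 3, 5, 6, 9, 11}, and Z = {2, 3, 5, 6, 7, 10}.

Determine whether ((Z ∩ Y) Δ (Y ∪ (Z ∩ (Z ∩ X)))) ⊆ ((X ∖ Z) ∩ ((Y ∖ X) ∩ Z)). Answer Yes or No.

No

Z ∩ Y = {2, 3, 5, 6}
Z ∩ X = {5, 6, 7}
Z ∩ (Z ∩ X) = {5, 6, 7}
Y ∪ (Z ∩ (Z ∩ X)) = {2, 3, 5, 6, 7, 9, 11}
(Z ∩ Y) Δ (Y ∪ (Z ∩ (Z ∩ X))) = {7, 9, 11}
X ∖ Z = {4, 9, 11}
Y ∖ X = {2, 3}
(Y ∖ X) ∩ Z = {2, 3}
(X ∖ Z) ∩ ((Y ∖ X) ∩ Z) = {}
7 ∈ (Z ∩ Y) Δ (Y ∪ (Z ∩ (Z ∩ X))) but 7 ∉ (X ∖ Z) ∩ ((Y ∖ X) ∩ Z), so the inclusion fails.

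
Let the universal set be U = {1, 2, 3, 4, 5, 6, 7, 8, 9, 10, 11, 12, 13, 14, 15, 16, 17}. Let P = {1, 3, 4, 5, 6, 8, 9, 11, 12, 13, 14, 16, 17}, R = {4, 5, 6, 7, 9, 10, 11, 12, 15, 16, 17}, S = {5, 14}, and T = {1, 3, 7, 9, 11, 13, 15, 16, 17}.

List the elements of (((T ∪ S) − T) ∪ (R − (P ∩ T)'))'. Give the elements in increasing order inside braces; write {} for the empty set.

T ∪ S = {1, 3, 5, 7, 9, 11, 13, 14, 15, 16, 17}
(T ∪ S) − T = {5, 14}
P ∩ T = {1, 3, 9, 11, 13, 16, 17}
(P ∩ T)' = {2, 4, 5, 6, 7, 8, 10, 12, 14, 15}
R − (P ∩ T)' = {9, 11, 16, 17}
((T ∪ S) − T) ∪ (R − (P ∩ T)') = {5, 9, 11, 14, 16, 17}
(((T ∪ S) − T) ∪ (R − (P ∩ T)'))' = {1, 2, 3, 4, 6, 7, 8, 10, 12, 13, 15}

{1, 2, 3, 4, 6, 7, 8, 10, 12, 13, 15}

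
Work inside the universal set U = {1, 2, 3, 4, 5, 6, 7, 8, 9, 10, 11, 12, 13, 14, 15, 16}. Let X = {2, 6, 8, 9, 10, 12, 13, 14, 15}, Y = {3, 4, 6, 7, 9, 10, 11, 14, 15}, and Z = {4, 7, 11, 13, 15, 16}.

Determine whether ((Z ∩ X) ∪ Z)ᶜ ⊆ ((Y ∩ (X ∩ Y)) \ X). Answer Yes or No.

No

Z ∩ X = {13, 15}
(Z ∩ X) ∪ Z = {4, 7, 11, 13, 15, 16}
((Z ∩ X) ∪ Z)ᶜ = {1, 2, 3, 5, 6, 8, 9, 10, 12, 14}
X ∩ Y = {6, 9, 10, 14, 15}
Y ∩ (X ∩ Y) = {6, 9, 10, 14, 15}
(Y ∩ (X ∩ Y)) \ X = {}
1 ∈ ((Z ∩ X) ∪ Z)ᶜ but 1 ∉ (Y ∩ (X ∩ Y)) \ X, so the inclusion fails.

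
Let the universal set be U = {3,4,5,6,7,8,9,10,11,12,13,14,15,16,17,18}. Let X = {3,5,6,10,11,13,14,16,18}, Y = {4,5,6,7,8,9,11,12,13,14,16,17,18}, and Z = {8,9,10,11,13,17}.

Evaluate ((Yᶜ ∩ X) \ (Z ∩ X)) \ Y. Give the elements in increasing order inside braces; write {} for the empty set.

{3}

Yᶜ = {3,10,15}
Yᶜ ∩ X = {3,10}
Z ∩ X = {10,11,13}
(Yᶜ ∩ X) \ (Z ∩ X) = {3}
((Yᶜ ∩ X) \ (Z ∩ X)) \ Y = {3}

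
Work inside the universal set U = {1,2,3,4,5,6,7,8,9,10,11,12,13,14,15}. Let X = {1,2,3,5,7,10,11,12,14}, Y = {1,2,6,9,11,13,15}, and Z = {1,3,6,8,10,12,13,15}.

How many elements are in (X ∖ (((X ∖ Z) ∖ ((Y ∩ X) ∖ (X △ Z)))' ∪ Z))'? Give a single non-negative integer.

10

X ∖ Z = {2,5,7,11,14}
Y ∩ X = {1,2,11}
X △ Z = {2,5,6,7,8,11,13,14,15}
(Y ∩ X) ∖ (X △ Z) = {1}
(X ∖ Z) ∖ ((Y ∩ X) ∖ (X △ Z)) = {2,5,7,11,14}
((X ∖ Z) ∖ ((Y ∩ X) ∖ (X △ Z)))' = {1,3,4,6,8,9,10,12,13,15}
((X ∖ Z) ∖ ((Y ∩ X) ∖ (X △ Z)))' ∪ Z = {1,3,4,6,8,9,10,12,13,15}
X ∖ (((X ∖ Z) ∖ ((Y ∩ X) ∖ (X △ Z)))' ∪ Z) = {2,5,7,11,14}
(X ∖ (((X ∖ Z) ∖ ((Y ∩ X) ∖ (X △ Z)))' ∪ Z))' = {1,3,4,6,8,9,10,12,13,15}
|(X ∖ (((X ∖ Z) ∖ ((Y ∩ X) ∖ (X △ Z)))' ∪ Z))'| = 10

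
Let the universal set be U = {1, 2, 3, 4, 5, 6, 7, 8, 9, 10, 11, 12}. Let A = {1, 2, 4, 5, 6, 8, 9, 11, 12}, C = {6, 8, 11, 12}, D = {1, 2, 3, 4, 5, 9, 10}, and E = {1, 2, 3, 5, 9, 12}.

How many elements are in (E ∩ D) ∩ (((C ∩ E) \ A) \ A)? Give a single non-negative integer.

E ∩ D = {1, 2, 3, 5, 9}
C ∩ E = {12}
(C ∩ E) \ A = {}
((C ∩ E) \ A) \ A = {}
(E ∩ D) ∩ (((C ∩ E) \ A) \ A) = {}
|(E ∩ D) ∩ (((C ∩ E) \ A) \ A)| = 0

0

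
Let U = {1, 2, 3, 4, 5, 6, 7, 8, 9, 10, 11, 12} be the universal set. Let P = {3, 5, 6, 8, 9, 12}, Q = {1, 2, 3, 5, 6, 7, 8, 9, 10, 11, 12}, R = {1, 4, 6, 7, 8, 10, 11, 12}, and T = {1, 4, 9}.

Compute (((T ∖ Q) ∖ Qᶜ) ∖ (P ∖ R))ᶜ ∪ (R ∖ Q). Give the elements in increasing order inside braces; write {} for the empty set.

{1, 2, 3, 4, 5, 6, 7, 8, 9, 10, 11, 12}

T ∖ Q = {4}
Qᶜ = {4}
(T ∖ Q) ∖ Qᶜ = {}
P ∖ R = {3, 5, 9}
((T ∖ Q) ∖ Qᶜ) ∖ (P ∖ R) = {}
(((T ∖ Q) ∖ Qᶜ) ∖ (P ∖ R))ᶜ = {1, 2, 3, 4, 5, 6, 7, 8, 9, 10, 11, 12}
R ∖ Q = {4}
(((T ∖ Q) ∖ Qᶜ) ∖ (P ∖ R))ᶜ ∪ (R ∖ Q) = {1, 2, 3, 4, 5, 6, 7, 8, 9, 10, 11, 12}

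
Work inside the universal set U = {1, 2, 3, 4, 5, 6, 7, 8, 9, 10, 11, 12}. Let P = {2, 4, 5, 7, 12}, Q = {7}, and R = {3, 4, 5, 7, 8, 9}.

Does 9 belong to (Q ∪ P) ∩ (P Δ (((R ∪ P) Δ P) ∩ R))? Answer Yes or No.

No

9 ∉ Q and 9 ∉ P, so 9 ∉ Q ∪ P
9 ∈ R and 9 ∉ P, so 9 ∈ R ∪ P
9 ∈ (R ∪ P) and 9 ∉ P, so 9 ∈ (R ∪ P) Δ P
9 ∈ ((R ∪ P) Δ P) and 9 ∈ R, so 9 ∈ ((R ∪ P) Δ P) ∩ R
9 ∉ P and 9 ∈ (((R ∪ P) Δ P) ∩ R), so 9 ∈ P Δ (((R ∪ P) Δ P) ∩ R)
9 ∉ (Q ∪ P) and 9 ∈ (P Δ (((R ∪ P) Δ P) ∩ R)), so 9 ∉ (Q ∪ P) ∩ (P Δ (((R ∪ P) Δ P) ∩ R))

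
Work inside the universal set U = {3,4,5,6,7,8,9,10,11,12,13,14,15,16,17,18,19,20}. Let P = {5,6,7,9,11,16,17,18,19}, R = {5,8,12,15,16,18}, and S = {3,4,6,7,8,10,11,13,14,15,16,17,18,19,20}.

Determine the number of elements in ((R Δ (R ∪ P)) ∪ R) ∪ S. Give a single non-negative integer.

18

R ∪ P = {5,6,7,8,9,11,12,15,16,17,18,19}
R Δ (R ∪ P) = {6,7,9,11,17,19}
(R Δ (R ∪ P)) ∪ R = {5,6,7,8,9,11,12,15,16,17,18,19}
((R Δ (R ∪ P)) ∪ R) ∪ S = {3,4,5,6,7,8,9,10,11,12,13,14,15,16,17,18,19,20}
|((R Δ (R ∪ P)) ∪ R) ∪ S| = 18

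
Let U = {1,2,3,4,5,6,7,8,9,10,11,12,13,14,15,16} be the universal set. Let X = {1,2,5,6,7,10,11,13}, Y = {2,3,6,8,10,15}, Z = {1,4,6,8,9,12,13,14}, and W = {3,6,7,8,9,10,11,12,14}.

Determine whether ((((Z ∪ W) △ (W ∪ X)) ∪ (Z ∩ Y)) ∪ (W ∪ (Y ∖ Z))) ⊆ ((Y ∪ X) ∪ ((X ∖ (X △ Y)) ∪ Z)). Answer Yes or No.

Z ∪ W = {1,3,4,6,7,8,9,10,11,12,13,14}
W ∪ X = {1,2,3,5,6,7,8,9,10,11,12,13,14}
(Z ∪ W) △ (W ∪ X) = {2,4,5}
Z ∩ Y = {6,8}
((Z ∪ W) △ (W ∪ X)) ∪ (Z ∩ Y) = {2,4,5,6,8}
Y ∖ Z = {2,3,10,15}
W ∪ (Y ∖ Z) = {2,3,6,7,8,9,10,11,12,14,15}
(((Z ∪ W) △ (W ∪ X)) ∪ (Z ∩ Y)) ∪ (W ∪ (Y ∖ Z)) = {2,3,4,5,6,7,8,9,10,11,12,14,15}
Y ∪ X = {1,2,3,5,6,7,8,10,11,13,15}
X △ Y = {1,3,5,7,8,11,13,15}
X ∖ (X △ Y) = {2,6,10}
(X ∖ (X △ Y)) ∪ Z = {1,2,4,6,8,9,10,12,13,14}
(Y ∪ X) ∪ ((X ∖ (X △ Y)) ∪ Z) = {1,2,3,4,5,6,7,8,9,10,11,12,13,14,15}
Every element of {2,3,4,5,6,7,8,9,10,11,12,14,15} is in {1,2,3,4,5,6,7,8,9,10,11,12,13,14,15}, so (((Z ∪ W) △ (W ∪ X)) ∪ (Z ∩ Y)) ∪ (W ∪ (Y ∖ Z)) ⊆ (Y ∪ X) ∪ ((X ∖ (X △ Y)) ∪ Z).

Yes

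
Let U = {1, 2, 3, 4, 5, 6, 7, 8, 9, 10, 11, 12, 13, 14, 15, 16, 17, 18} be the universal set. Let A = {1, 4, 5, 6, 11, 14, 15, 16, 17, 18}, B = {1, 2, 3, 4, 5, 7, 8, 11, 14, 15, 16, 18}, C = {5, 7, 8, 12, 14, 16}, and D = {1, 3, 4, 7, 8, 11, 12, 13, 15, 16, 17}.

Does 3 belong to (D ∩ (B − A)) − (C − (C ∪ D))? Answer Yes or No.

Yes

3 ∈ B and 3 ∉ A, so 3 ∈ B − A
3 ∈ D and 3 ∈ (B − A), so 3 ∈ D ∩ (B − A)
3 ∉ C and 3 ∈ D, so 3 ∈ C ∪ D
3 ∉ C and 3 ∈ (C ∪ D), so 3 ∉ C − (C ∪ D)
3 ∈ (D ∩ (B − A)) and 3 ∉ (C − (C ∪ D)), so 3 ∈ (D ∩ (B − A)) − (C − (C ∪ D))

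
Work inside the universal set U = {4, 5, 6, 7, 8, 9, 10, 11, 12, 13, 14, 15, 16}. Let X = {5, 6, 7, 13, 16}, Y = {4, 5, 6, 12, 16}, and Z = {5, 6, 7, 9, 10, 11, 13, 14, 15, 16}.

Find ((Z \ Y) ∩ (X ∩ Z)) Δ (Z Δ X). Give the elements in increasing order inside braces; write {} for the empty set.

Z \ Y = {7, 9, 10, 11, 13, 14, 15}
X ∩ Z = {5, 6, 7, 13, 16}
(Z \ Y) ∩ (X ∩ Z) = {7, 13}
Z Δ X = {9, 10, 11, 14, 15}
((Z \ Y) ∩ (X ∩ Z)) Δ (Z Δ X) = {7, 9, 10, 11, 13, 14, 15}

{7, 9, 10, 11, 13, 14, 15}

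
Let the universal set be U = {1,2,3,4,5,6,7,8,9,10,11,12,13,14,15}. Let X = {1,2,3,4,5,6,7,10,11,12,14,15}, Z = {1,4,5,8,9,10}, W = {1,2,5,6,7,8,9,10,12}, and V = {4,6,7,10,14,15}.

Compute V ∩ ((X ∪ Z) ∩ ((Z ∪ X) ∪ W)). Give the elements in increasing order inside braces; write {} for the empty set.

X ∪ Z = {1,2,3,4,5,6,7,8,9,10,11,12,14,15}
Z ∪ X = {1,2,3,4,5,6,7,8,9,10,11,12,14,15}
(Z ∪ X) ∪ W = {1,2,3,4,5,6,7,8,9,10,11,12,14,15}
(X ∪ Z) ∩ ((Z ∪ X) ∪ W) = {1,2,3,4,5,6,7,8,9,10,11,12,14,15}
V ∩ ((X ∪ Z) ∩ ((Z ∪ X) ∪ W)) = {4,6,7,10,14,15}

{4,6,7,10,14,15}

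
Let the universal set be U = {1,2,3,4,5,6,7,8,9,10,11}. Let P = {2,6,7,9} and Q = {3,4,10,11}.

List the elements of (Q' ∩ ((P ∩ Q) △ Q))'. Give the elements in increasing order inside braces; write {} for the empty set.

{1,2,3,4,5,6,7,8,9,10,11}

Q' = {1,2,5,6,7,8,9}
P ∩ Q = {}
(P ∩ Q) △ Q = {3,4,10,11}
Q' ∩ ((P ∩ Q) △ Q) = {}
(Q' ∩ ((P ∩ Q) △ Q))' = {1,2,3,4,5,6,7,8,9,10,11}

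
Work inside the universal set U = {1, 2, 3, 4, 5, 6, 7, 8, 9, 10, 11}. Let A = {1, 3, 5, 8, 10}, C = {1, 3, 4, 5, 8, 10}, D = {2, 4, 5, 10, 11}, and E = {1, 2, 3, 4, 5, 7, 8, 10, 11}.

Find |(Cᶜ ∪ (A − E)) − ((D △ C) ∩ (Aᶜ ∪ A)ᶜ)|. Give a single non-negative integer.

Cᶜ = {2, 6, 7, 9, 11}
A − E = {}
Cᶜ ∪ (A − E) = {2, 6, 7, 9, 11}
D △ C = {1, 2, 3, 8, 11}
Aᶜ = {2, 4, 6, 7, 9, 11}
Aᶜ ∪ A = {1, 2, 3, 4, 5, 6, 7, 8, 9, 10, 11}
(Aᶜ ∪ A)ᶜ = {}
(D △ C) ∩ (Aᶜ ∪ A)ᶜ = {}
(Cᶜ ∪ (A − E)) − ((D △ C) ∩ (Aᶜ ∪ A)ᶜ) = {2, 6, 7, 9, 11}
|(Cᶜ ∪ (A − E)) − ((D △ C) ∩ (Aᶜ ∪ A)ᶜ)| = 5

5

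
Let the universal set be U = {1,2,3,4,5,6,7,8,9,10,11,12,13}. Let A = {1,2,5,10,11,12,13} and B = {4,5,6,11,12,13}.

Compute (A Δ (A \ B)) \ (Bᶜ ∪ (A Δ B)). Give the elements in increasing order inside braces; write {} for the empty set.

{5,11,12,13}

A \ B = {1,2,10}
A Δ (A \ B) = {5,11,12,13}
Bᶜ = {1,2,3,7,8,9,10}
A Δ B = {1,2,4,6,10}
Bᶜ ∪ (A Δ B) = {1,2,3,4,6,7,8,9,10}
(A Δ (A \ B)) \ (Bᶜ ∪ (A Δ B)) = {5,11,12,13}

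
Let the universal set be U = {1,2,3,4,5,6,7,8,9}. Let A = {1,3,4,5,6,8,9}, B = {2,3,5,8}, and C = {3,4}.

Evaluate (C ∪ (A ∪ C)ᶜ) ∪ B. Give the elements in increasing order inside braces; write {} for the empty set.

A ∪ C = {1,3,4,5,6,8,9}
(A ∪ C)ᶜ = {2,7}
C ∪ (A ∪ C)ᶜ = {2,3,4,7}
(C ∪ (A ∪ C)ᶜ) ∪ B = {2,3,4,5,7,8}

{2,3,4,5,7,8}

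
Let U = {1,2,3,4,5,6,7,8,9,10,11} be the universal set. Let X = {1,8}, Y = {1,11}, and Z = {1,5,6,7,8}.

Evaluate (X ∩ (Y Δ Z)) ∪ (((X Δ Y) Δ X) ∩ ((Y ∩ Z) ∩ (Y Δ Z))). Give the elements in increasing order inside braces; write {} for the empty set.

Y Δ Z = {5,6,7,8,11}
X ∩ (Y Δ Z) = {8}
X Δ Y = {8,11}
(X Δ Y) Δ X = {1,11}
Y ∩ Z = {1}
(Y ∩ Z) ∩ (Y Δ Z) = {}
((X Δ Y) Δ X) ∩ ((Y ∩ Z) ∩ (Y Δ Z)) = {}
(X ∩ (Y Δ Z)) ∪ (((X Δ Y) Δ X) ∩ ((Y ∩ Z) ∩ (Y Δ Z))) = {8}

{8}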